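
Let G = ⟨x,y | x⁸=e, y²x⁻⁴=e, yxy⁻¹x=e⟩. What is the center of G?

An element z ∈ Z(G) iff z commutes with every generator.
For example x⁴ is central: (x⁴)·x = x⁵ = x·(x⁴); (x⁴)·y = y⁻¹ = y·(x⁴).
Whereas x ∉ Z(G) since x·y = xy ≠ x³y⁻¹ = y·x.
Checking each of the 16 elements this way gives Z(G) = {e, x⁴}, of order 2.

Answer: {e, x⁴}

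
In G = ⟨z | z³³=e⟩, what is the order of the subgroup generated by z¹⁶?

|⟨z¹⁶⟩| equals the order of z¹⁶. Compute successive powers until reaching e:
  (z¹⁶)¹ = z¹⁶, (z¹⁶)² = z³², (z¹⁶)³ = z¹⁵, (z¹⁶)⁴ = z³¹, (z¹⁶)⁵ = z¹⁴, (z¹⁶)⁶ = z³⁰, (z¹⁶)⁷ = z¹³, (z¹⁶)⁸ = z²⁹, (z¹⁶)⁹ = z¹², (z¹⁶)¹⁰ = z²⁸, (z¹⁶)¹¹ = z¹¹, (z¹⁶)¹² = z²⁷, (z¹⁶)¹³ = z¹⁰, (z¹⁶)¹⁴ = z²⁶, (z¹⁶)¹⁵ = z⁹, (z¹⁶)¹⁶ = z²⁵, (z¹⁶)¹⁷ = z⁸, (z¹⁶)¹⁸ = z²⁴, (z¹⁶)¹⁹ = z⁷, (z¹⁶)²⁰ = z²³, (z¹⁶)²¹ = z⁶, (z¹⁶)²² = z²², (z¹⁶)²³ = z⁵, (z¹⁶)²⁴ = z²¹, (z¹⁶)²⁵ = z⁴, (z¹⁶)²⁶ = z²⁰, (z¹⁶)²⁷ = z³, (z¹⁶)²⁸ = z¹⁹, (z¹⁶)²⁹ = z², (z¹⁶)³⁰ = z¹⁸, (z¹⁶)³¹ = z, (z¹⁶)³² = z¹⁷, (z¹⁶)³³ = e.
The smallest positive k with (z¹⁶)ᵏ = e is 33, so |⟨z¹⁶⟩| = 33.

Answer: 33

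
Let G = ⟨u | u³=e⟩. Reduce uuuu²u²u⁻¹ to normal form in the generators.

Multiply left to right, reducing at each step:
  u · u = u²
  (u²) · u = e
  e · u² = u²
  (u²) · u² = u
  u · u⁻¹ = e

Answer: e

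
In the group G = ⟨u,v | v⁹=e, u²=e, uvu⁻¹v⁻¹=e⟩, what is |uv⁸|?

Compute successive powers until reaching e:
  (uv⁸)¹ = uv⁸, (uv⁸)² = v⁷, (uv⁸)³ = uv⁶, (uv⁸)⁴ = v⁵, (uv⁸)⁵ = uv⁴, (uv⁸)⁶ = v³, (uv⁸)⁷ = uv², (uv⁸)⁸ = v, (uv⁸)⁹ = u, (uv⁸)¹⁰ = v⁸, (uv⁸)¹¹ = uv⁷, (uv⁸)¹² = v⁶, (uv⁸)¹³ = uv⁵, (uv⁸)¹⁴ = v⁴, (uv⁸)¹⁵ = uv³, (uv⁸)¹⁶ = v², (uv⁸)¹⁷ = uv, (uv⁸)¹⁸ = e.
The smallest positive k with (uv⁸)ᵏ = e is 18.

Answer: 18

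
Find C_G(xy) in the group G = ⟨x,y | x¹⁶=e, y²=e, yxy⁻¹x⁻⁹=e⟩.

⟨xy⟩ ⊆ C_G(xy) since powers of xy commute with xy; so |C_G(xy)| ≥ |⟨xy⟩| = 16.
By orbit–stabilizer, |C_G(xy)| = |G| / |conj. class of xy| = 32 / 2 = 16.
The 16 elements commuting with xy are {e, x², x⁴, x⁶, x⁸, x¹⁰, x¹², x¹⁴, x⁹y, xy, x¹¹y, x³y, x¹³y, x⁵y, x¹⁵y, x⁷y}.

Answer: {e, x², x⁴, x⁶, x⁸, x¹⁰, x¹², x¹⁴, x⁹y, xy, x¹¹y, x³y, x¹³y, x⁵y, x¹⁵y, x⁷y}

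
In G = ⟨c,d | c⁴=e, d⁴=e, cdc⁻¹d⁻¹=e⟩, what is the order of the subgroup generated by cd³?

|⟨cd³⟩| equals the order of cd³. Compute successive powers until reaching e:
  (cd³)¹ = cd³, (cd³)² = c²d², (cd³)³ = c³d, (cd³)⁴ = e.
The smallest positive k with (cd³)ᵏ = e is 4, so |⟨cd³⟩| = 4.

Answer: 4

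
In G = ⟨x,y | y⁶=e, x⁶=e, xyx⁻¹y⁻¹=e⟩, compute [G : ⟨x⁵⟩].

First find ord(x⁵) by computing successive powers:
  (x⁵)¹ = x⁵, (x⁵)² = x⁴, (x⁵)³ = x³, (x⁵)⁴ = x², (x⁵)⁵ = x, (x⁵)⁶ = e.
So |⟨x⁵⟩| = ord(x⁵) = 6. With |G| = 36, by Lagrange [G : ⟨x⁵⟩] = 36/6 = 6.

Answer: 6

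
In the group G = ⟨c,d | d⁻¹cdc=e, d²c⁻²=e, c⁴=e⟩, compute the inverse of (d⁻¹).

The order of (d⁻¹) is 4 (smallest k with (d⁻¹)ᵏ = e), so (d⁻¹)⁻¹ = (d⁻¹)³ = d.
Check: (d⁻¹) · d → (d⁻¹) · d = e, giving e as required.

Answer: d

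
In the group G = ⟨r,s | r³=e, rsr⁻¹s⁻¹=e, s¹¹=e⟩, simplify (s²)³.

Compute successive powers of (s²), reducing at each step:
  (s²)²: (s²) · s² = s⁴
  (s²)³: (s⁴) · s² = s⁶

Answer: s⁶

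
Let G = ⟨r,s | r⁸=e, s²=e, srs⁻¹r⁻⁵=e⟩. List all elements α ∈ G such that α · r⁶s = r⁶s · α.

⟨r⁶s⟩ ⊆ C_G(r⁶s) since powers of r⁶s commute with r⁶s; so |C_G(r⁶s)| ≥ |⟨r⁶s⟩| = 4.
By orbit–stabilizer, |C_G(r⁶s)| = |G| / |conj. class of r⁶s| = 16 / 2 = 8.
The 8 elements commuting with r⁶s are {e, r², r⁴, r⁶, s, r⁶s, r²s, r⁴s}.

Answer: {e, r², r⁴, r⁶, s, r⁶s, r²s, r⁴s}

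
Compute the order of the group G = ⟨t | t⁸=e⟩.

G is generated by a single element, so G is cyclic. The relator gives t⁸ = e and no smaller power is forced to be e, so the 8 powers {e, t, t², t³, t⁴, t⁵, t⁶, t⁷} are distinct. Hence |G| = 8.

Answer: 8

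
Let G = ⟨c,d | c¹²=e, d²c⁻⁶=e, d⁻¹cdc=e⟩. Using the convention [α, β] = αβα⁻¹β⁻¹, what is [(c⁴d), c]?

[(c⁴d), c] = (c⁴d)·c·(c⁴d)⁻¹·c⁻¹.
  (c⁴d) · c = c³d
  (c³d) · (c⁴d⁻¹) = c¹¹
  (c¹¹) · (c¹¹) = c¹⁰

Answer: c¹⁰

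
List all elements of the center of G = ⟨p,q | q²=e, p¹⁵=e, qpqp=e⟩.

An element z ∈ Z(G) iff z commutes with every generator.
For example e is central: e·p = p = p·e; e·q = q = q·e.
Whereas p ∉ Z(G) since p·q = pq ≠ p¹⁴q = q·p.
Checking each of the 30 elements this way gives Z(G) = {e}, of order 1.

Answer: {e}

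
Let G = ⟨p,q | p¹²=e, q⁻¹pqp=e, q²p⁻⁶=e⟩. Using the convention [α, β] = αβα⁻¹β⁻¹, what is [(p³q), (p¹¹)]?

[(p³q), (p¹¹)] = (p³q)·(p¹¹)·(p³q)⁻¹·(p¹¹)⁻¹.
  (p³q) · (p¹¹) = p⁴q
  (p⁴q) · (p³q⁻¹) = p
  p · p = p²

Answer: p²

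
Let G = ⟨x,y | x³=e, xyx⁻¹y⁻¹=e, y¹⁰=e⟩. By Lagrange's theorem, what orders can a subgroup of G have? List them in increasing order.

|G| = 30 = 2 · 3 · 5. By Lagrange's theorem the order of any subgroup divides 30; the divisors of 30 are 1, 2, 3, 5, 6, 10, 15, 30.

Answer: 1, 2, 3, 5, 6, 10, 15, 30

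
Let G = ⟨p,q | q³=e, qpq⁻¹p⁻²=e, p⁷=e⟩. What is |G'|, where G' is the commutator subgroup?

G' = [G, G] is generated by all commutators. The generator-pair commutators are: [p, q] = p⁶.
The subgroup they normally generate is {e, p, p², p³, p⁴, p⁵, p⁶}, of order 7.
Check: |G/G'| = 21/7 = 3 is the order of the abelianisation.

Answer: 7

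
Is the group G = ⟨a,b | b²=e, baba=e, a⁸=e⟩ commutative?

a·b = ab but b·a = a⁷b, so a·b ≠ b·a and G is not abelian.

Answer: No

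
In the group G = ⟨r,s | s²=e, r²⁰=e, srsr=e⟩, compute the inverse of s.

The order of s is 2 (smallest k with sᵏ = e), so s⁻¹ = s¹ = s.
Check: s · s → s · s = e, giving e as required.

Answer: s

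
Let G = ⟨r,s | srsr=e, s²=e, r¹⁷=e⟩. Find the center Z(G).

An element z ∈ Z(G) iff z commutes with every generator.
For example e is central: e·r = r = r·e; e·s = s = s·e.
Whereas r ∉ Z(G) since r·s = rs ≠ r¹⁶s = s·r.
Checking each of the 34 elements this way gives Z(G) = {e}, of order 1.

Answer: {e}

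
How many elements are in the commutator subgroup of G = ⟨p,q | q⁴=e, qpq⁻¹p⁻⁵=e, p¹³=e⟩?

G' = [G, G] is generated by all commutators. The generator-pair commutators are: [p, q] = p⁹.
The subgroup they normally generate is {e, p, p², p³, p⁴, p⁵, p⁶, p⁷, p⁸, p⁹, p¹⁰, p¹¹, p¹²}, of order 13.
Check: |G/G'| = 52/13 = 4 is the order of the abelianisation.

Answer: 13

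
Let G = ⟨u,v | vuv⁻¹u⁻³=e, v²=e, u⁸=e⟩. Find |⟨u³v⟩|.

|⟨u³v⟩| equals the order of u³v. Compute successive powers until reaching e:
  (u³v)¹ = u³v, (u³v)² = u⁴, (u³v)³ = u⁷v, (u³v)⁴ = e.
The smallest positive k with (u³v)ᵏ = e is 4, so |⟨u³v⟩| = 4.

Answer: 4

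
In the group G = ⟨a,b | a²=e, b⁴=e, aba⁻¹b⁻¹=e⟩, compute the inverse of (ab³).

The order of (ab³) is 4 (smallest k with (ab³)ᵏ = e), so (ab³)⁻¹ = (ab³)³ = ab.
Check: (ab³) · (ab) → (ab³) · a = b³;   (b³) · b = e, giving e as required.

Answer: ab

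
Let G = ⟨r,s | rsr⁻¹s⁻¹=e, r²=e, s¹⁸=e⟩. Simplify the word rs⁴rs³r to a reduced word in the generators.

Multiply left to right, reducing at each step:
  r · s⁴ = rs⁴
  (rs⁴) · r = s⁴
  (s⁴) · s³ = s⁷
  (s⁷) · r = rs⁷

Answer: rs⁷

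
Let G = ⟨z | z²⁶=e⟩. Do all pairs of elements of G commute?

G has a single generator, so G is cyclic and hence abelian.

Answer: Yes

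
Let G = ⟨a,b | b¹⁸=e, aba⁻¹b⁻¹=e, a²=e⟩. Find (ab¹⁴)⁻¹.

The order of (ab¹⁴) is 18 (smallest k with (ab¹⁴)ᵏ = e), so (ab¹⁴)⁻¹ = (ab¹⁴)¹⁷ = ab⁴.
Check: (ab¹⁴) · (ab⁴) → (ab¹⁴) · a = b¹⁴;   (b¹⁴) · b⁴ = e, giving e as required.

Answer: ab⁴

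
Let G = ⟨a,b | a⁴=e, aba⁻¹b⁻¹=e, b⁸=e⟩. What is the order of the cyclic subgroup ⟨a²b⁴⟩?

|⟨a²b⁴⟩| equals the order of a²b⁴. Compute successive powers until reaching e:
  (a²b⁴)¹ = a²b⁴, (a²b⁴)² = e.
The smallest positive k with (a²b⁴)ᵏ = e is 2, so |⟨a²b⁴⟩| = 2.

Answer: 2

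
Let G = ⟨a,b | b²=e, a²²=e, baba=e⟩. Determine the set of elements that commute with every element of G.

An element z ∈ Z(G) iff z commutes with every generator.
For example a¹¹ is central: (a¹¹)·a = a¹² = a·(a¹¹); (a¹¹)·b = a¹¹b = b·(a¹¹).
Whereas a ∉ Z(G) since a·b = ab ≠ a²¹b = b·a.
Checking each of the 44 elements this way gives Z(G) = {e, a¹¹}, of order 2.

Answer: {e, a¹¹}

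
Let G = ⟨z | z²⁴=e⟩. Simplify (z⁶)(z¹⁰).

Compute (z⁶) · (z¹⁰) by multiplying left to right and reducing via the relations at each step:
  (z⁶) · z¹⁰ = z¹⁶

Answer: z¹⁶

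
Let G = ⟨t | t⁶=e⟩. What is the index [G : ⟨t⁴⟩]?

First find ord(t⁴) by computing successive powers:
  (t⁴)¹ = t⁴, (t⁴)² = t², (t⁴)³ = e.
So |⟨t⁴⟩| = ord(t⁴) = 3. With |G| = 6, by Lagrange [G : ⟨t⁴⟩] = 6/3 = 2.

Answer: 2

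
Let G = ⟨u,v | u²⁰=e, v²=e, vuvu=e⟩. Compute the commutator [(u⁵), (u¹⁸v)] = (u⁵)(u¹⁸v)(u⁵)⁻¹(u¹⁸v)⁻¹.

[(u⁵), (u¹⁸v)] = (u⁵)·(u¹⁸v)·(u⁵)⁻¹·(u¹⁸v)⁻¹.
  (u⁵) · (u¹⁸v) = u³v
  (u³v) · (u¹⁵) = u⁸v
  (u⁸v) · (u¹⁸v) = u¹⁰

Answer: u¹⁰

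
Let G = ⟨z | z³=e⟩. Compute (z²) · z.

Compute (z²) · z by multiplying left to right and reducing via the relations at each step:
  (z²) · z = e

Answer: e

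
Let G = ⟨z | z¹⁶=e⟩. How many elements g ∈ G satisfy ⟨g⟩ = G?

G is cyclic of order 16. An element generates G iff its order is 16, and a cyclic group of order 16 has exactly φ(16) = 8 such elements.

Answer: 8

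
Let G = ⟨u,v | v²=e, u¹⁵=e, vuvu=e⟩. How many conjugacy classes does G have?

The conjugacy classes (representative and size) are:
  [e] (size 1), [u¹⁴] (size 2), [u²] (size 2), [u³] (size 2), [u⁴] (size 2), [u¹⁰] (size 2), [u⁹] (size 2), [u⁷] (size 2), [u¹³v] (size 15).
Class equation: 1 + 2 + 2 + 2 + 2 + 2 + 2 + 2 + 15 = 30 = |G|. So G has 9 conjugacy classes.

Answer: 9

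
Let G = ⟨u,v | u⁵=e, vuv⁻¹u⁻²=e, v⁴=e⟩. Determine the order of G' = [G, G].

G' = [G, G] is generated by all commutators. The generator-pair commutators are: [u, v] = u⁴.
The subgroup they normally generate is {e, u, u², u³, u⁴}, of order 5.
Check: |G/G'| = 20/5 = 4 is the order of the abelianisation.

Answer: 5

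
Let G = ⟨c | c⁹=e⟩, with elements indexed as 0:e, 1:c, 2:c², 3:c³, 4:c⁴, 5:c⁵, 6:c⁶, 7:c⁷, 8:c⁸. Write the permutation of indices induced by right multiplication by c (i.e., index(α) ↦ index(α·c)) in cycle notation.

(0 1 2 3 4 5 6 7 8)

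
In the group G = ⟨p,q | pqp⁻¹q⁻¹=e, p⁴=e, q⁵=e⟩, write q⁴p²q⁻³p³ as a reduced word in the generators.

Multiply left to right, reducing at each step:
  (q⁴) · p² = p²q⁴
  (p²q⁴) · q⁻³ = p²q
  (p²q) · p³ = pq

Answer: pq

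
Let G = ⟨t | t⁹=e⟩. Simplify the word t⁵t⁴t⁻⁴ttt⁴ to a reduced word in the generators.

Multiply left to right, reducing at each step:
  (t⁵) · t⁴ = e
  e · t⁻⁴ = t⁵
  (t⁵) · t = t⁶
  (t⁶) · t = t⁷
  (t⁷) · t⁴ = t²

Answer: t²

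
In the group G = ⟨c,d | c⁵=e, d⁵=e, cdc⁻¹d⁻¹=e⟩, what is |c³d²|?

Compute successive powers until reaching e:
  (c³d²)¹ = c³d², (c³d²)² = cd⁴, (c³d²)³ = c⁴d, (c³d²)⁴ = c²d³, (c³d²)⁵ = e.
The smallest positive k with (c³d²)ᵏ = e is 5.

Answer: 5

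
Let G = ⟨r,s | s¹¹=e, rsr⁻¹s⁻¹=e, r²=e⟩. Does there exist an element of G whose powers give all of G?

|G| = 22. The element rs has order 22 (its powers give 22 distinct elements), so ⟨rs⟩ = G and G is cyclic.

Answer: Yes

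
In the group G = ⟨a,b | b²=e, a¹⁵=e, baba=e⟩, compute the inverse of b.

The order of b is 2 (smallest k with bᵏ = e), so b⁻¹ = b¹ = b.
Check: b · b → b · b = e, giving e as required.

Answer: b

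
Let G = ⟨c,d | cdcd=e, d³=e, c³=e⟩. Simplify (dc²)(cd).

Compute (dc²) · (cd) by multiplying left to right and reducing via the relations at each step:
  (dc²) · c = d
  d · d = d²

Answer: d²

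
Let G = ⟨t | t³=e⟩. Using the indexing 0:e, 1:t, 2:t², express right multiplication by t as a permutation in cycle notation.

(0 1 2)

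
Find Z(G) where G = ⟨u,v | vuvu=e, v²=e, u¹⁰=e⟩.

An element z ∈ Z(G) iff z commutes with every generator.
For example u⁵ is central: (u⁵)·u = u⁶ = u·(u⁵); (u⁵)·v = u⁵v = v·(u⁵).
Whereas u ∉ Z(G) since u·v = uv ≠ u⁹v = v·u.
Checking each of the 20 elements this way gives Z(G) = {e, u⁵}, of order 2.

Answer: {e, u⁵}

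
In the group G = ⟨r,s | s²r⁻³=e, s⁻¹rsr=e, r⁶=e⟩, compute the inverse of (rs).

The order of (rs) is 4 (smallest k with (rs)ᵏ = e), so (rs)⁻¹ = (rs)³ = rs⁻¹.
Check: (rs) · (rs⁻¹) → (rs) · r = s;   s · s⁻¹ = e, giving e as required.

Answer: rs⁻¹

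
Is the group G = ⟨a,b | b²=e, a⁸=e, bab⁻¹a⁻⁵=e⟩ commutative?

a·b = ab but b·a = a⁵b, so a·b ≠ b·a and G is not abelian.

Answer: No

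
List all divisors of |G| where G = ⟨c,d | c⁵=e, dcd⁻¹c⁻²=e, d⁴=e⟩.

|G| = 20 = 2² · 5. By Lagrange's theorem the order of any subgroup divides 20; the divisors of 20 are 1, 2, 4, 5, 10, 20.

Answer: 1, 2, 4, 5, 10, 20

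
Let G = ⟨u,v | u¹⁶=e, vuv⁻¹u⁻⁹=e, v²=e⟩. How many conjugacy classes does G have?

The conjugacy classes (representative and size) are:
  [e] (size 1), [u⁹] (size 2), [u²] (size 1), [u³] (size 2), [u⁴] (size 1), [u¹³] (size 2), [u⁶] (size 1), [u¹⁵] (size 2), [u⁸] (size 1), [u¹⁰] (size 1), [u¹²] (size 1), [u¹⁴] (size 1), [v] (size 2), [uv] (size 2), [u²v] (size 2), [u¹¹v] (size 2), [u⁴v] (size 2), [u¹³v] (size 2), [u¹⁴v] (size 2), [u¹⁵v] (size 2).
Class equation: 1 + 2 + 1 + 2 + 1 + 2 + 1 + 2 + 1 + 1 + 1 + 1 + 2 + 2 + 2 + 2 + 2 + 2 + 2 + 2 = 32 = |G|. So G has 20 conjugacy classes.

Answer: 20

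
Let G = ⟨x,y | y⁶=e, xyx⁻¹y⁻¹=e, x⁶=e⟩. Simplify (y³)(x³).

Compute (y³) · (x³) by multiplying left to right and reducing via the relations at each step:
  (y³) · x³ = x³y³

Answer: x³y³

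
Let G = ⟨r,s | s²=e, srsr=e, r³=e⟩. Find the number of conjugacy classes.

The conjugacy classes (representative and size) are:
  [e] (size 1), [r] (size 2), [rs] (size 3).
Class equation: 1 + 2 + 3 = 6 = |G|. So G has 3 conjugacy classes.

Answer: 3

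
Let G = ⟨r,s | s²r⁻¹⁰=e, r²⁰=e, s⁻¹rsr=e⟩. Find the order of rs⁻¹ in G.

Compute successive powers until reaching e:
  (rs⁻¹)¹ = rs⁻¹, (rs⁻¹)² = r¹⁰, (rs⁻¹)³ = rs, (rs⁻¹)⁴ = e.
The smallest positive k with (rs⁻¹)ᵏ = e is 4.

Answer: 4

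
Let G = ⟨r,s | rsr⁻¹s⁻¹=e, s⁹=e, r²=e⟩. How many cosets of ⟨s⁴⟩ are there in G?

First find ord(s⁴) by computing successive powers:
  (s⁴)¹ = s⁴, (s⁴)² = s⁸, (s⁴)³ = s³, (s⁴)⁴ = s⁷, (s⁴)⁵ = s², (s⁴)⁶ = s⁶, (s⁴)⁷ = s, (s⁴)⁸ = s⁵, (s⁴)⁹ = e.
So |⟨s⁴⟩| = ord(s⁴) = 9. With |G| = 18, by Lagrange [G : ⟨s⁴⟩] = 18/9 = 2.

Answer: 2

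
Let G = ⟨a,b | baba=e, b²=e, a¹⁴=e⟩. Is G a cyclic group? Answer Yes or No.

Every cyclic group is abelian. But a·b = ab while b·a = a¹³b, so a·b ≠ b·a and G is not abelian. Hence G is not cyclic.

Answer: No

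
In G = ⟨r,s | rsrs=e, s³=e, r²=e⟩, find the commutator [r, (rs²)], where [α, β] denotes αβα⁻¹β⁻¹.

[r, (rs²)] = r·(rs²)·r⁻¹·(rs²)⁻¹.
  r · (rs²) = s²
  (s²) · r = rs
  (rs) · (rs²) = s

Answer: s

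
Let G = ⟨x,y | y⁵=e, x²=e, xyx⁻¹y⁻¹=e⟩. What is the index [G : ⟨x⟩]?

First find ord(x) by computing successive powers:
  x¹ = x, x² = e.
So |⟨x⟩| = ord(x) = 2. With |G| = 10, by Lagrange [G : ⟨x⟩] = 10/2 = 5.

Answer: 5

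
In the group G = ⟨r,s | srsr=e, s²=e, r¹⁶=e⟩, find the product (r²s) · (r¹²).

Compute (r²s) · (r¹²) by multiplying left to right and reducing via the relations at each step:
  (r²s) · r¹² = r⁶s

Answer: r⁶s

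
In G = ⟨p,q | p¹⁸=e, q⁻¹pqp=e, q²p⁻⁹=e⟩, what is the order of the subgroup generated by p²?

|⟨p²⟩| equals the order of p². Compute successive powers until reaching e:
  (p²)¹ = p², (p²)² = p⁴, (p²)³ = p⁶, (p²)⁴ = p⁸, (p²)⁵ = p¹⁰, (p²)⁶ = p¹², (p²)⁷ = p¹⁴, (p²)⁸ = p¹⁶, (p²)⁹ = e.
The smallest positive k with (p²)ᵏ = e is 9, so |⟨p²⟩| = 9.

Answer: 9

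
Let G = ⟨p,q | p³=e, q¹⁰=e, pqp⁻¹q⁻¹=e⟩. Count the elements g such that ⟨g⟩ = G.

G is cyclic of order 30. An element generates G iff its order is 30, and a cyclic group of order 30 has exactly φ(30) = 8 such elements.

Answer: 8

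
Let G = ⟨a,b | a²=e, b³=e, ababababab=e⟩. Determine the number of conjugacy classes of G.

The conjugacy classes (representative and size) are:
  [e] (size 1), [abab²abab²a] (size 15), [babab²a] (size 20), [ab²ab²a] (size 12), [b²abab²] (size 12).
Class equation: 1 + 15 + 20 + 12 + 12 = 60 = |G|. So G has 5 conjugacy classes.

Answer: 5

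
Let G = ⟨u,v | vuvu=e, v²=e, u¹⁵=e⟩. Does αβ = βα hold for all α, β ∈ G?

u·v = uv but v·u = u¹⁴v, so u·v ≠ v·u and G is not abelian.

Answer: No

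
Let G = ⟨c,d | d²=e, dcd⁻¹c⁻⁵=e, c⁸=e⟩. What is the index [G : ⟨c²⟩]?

First find ord(c²) by computing successive powers:
  (c²)¹ = c², (c²)² = c⁴, (c²)³ = c⁶, (c²)⁴ = e.
So |⟨c²⟩| = ord(c²) = 4. With |G| = 16, by Lagrange [G : ⟨c²⟩] = 16/4 = 4.

Answer: 4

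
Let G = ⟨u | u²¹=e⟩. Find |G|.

G is generated by a single element, so G is cyclic. The relator gives u²¹ = e and no smaller power is forced to be e, so the 21 powers {e, u, u², u³, u⁴, u⁵, u⁶, u⁷, u⁸, u⁹, u²⁰, u¹², u¹³, u¹¹, u¹⁰, u¹⁴, u¹⁵, u¹⁶, u¹⁷, u¹⁸, u¹⁹} are distinct. Hence |G| = 21.

Answer: 21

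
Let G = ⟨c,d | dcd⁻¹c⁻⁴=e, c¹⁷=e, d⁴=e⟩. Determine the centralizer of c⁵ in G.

⟨c⁵⟩ ⊆ C_G(c⁵) since powers of c⁵ commute with c⁵; so |C_G(c⁵)| ≥ |⟨c⁵⟩| = 17.
By orbit–stabilizer, |C_G(c⁵)| = |G| / |conj. class of c⁵| = 68 / 4 = 17.
The 17 elements commuting with c⁵ are {e, c, c², c³, c⁴, c⁵, c⁶, c⁷, c⁸, c⁹, c¹⁰, c¹¹, c¹², c¹³, c¹⁴, c¹⁵, c¹⁶}.

Answer: {e, c, c², c³, c⁴, c⁵, c⁶, c⁷, c⁸, c⁹, c¹⁰, c¹¹, c¹², c¹³, c¹⁴, c¹⁵, c¹⁶}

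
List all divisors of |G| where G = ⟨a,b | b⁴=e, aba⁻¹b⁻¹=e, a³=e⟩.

|G| = 12 = 2² · 3. By Lagrange's theorem the order of any subgroup divides 12; the divisors of 12 are 1, 2, 3, 4, 6, 12.

Answer: 1, 2, 3, 4, 6, 12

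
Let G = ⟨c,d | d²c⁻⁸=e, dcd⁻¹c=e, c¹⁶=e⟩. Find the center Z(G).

An element z ∈ Z(G) iff z commutes with every generator.
For example c⁸ is central: (c⁸)·c = c⁹ = c·(c⁸); (c⁸)·d = d⁻¹ = d·(c⁸).
Whereas c ∉ Z(G) since c·d = cd ≠ c⁷d⁻¹ = d·c.
Checking each of the 32 elements this way gives Z(G) = {e, c⁸}, of order 2.

Answer: {e, c⁸}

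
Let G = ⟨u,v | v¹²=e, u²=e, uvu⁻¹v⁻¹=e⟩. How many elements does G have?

Enumerate words in the generators, reducing via the relations: the distinct elements are
  {e, u, v, uv, v², v³, v⁴, v⁵, v⁶, v⁷, v⁸, v⁹, uv², uv³, uv⁴, uv⁵, uv⁶, uv⁷, uv⁸, uv⁹, v¹¹, v¹⁰, uv¹¹, uv¹⁰}.
No further products give new elements, so |G| = 24.

Answer: 24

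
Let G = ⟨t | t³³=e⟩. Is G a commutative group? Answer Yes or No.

G has a single generator, so G is cyclic and hence abelian.

Answer: Yes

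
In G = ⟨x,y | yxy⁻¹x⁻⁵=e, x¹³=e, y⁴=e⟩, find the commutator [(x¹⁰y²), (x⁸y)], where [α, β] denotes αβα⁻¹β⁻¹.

[(x¹⁰y²), (x⁸y)] = (x¹⁰y²)·(x⁸y)·(x¹⁰y²)⁻¹·(x⁸y)⁻¹.
  (x¹⁰y²) · (x⁸y) = x²y³
  (x²y³) · (x¹⁰y²) = x⁴y
  (x⁴y) · (xy³) = x⁹

Answer: x⁹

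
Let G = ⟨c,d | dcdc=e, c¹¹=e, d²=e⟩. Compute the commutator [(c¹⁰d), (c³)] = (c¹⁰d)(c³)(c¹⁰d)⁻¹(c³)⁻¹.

[(c¹⁰d), (c³)] = (c¹⁰d)·(c³)·(c¹⁰d)⁻¹·(c³)⁻¹.
  (c¹⁰d) · (c³) = c⁷d
  (c⁷d) · (c¹⁰d) = c⁸
  (c⁸) · (c⁸) = c⁵

Answer: c⁵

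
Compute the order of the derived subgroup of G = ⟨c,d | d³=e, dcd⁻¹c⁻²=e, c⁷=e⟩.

G' = [G, G] is generated by all commutators. The generator-pair commutators are: [c, d] = c⁶.
The subgroup they normally generate is {e, c, c², c³, c⁴, c⁵, c⁶}, of order 7.
Check: |G/G'| = 21/7 = 3 is the order of the abelianisation.

Answer: 7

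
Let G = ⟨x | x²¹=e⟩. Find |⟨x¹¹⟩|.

|⟨x¹¹⟩| equals the order of x¹¹. Compute successive powers until reaching e:
  (x¹¹)¹ = x¹¹, (x¹¹)² = x, (x¹¹)³ = x¹², (x¹¹)⁴ = x², (x¹¹)⁵ = x¹³, (x¹¹)⁶ = x³, (x¹¹)⁷ = x¹⁴, (x¹¹)⁸ = x⁴, (x¹¹)⁹ = x¹⁵, (x¹¹)¹⁰ = x⁵, (x¹¹)¹¹ = x¹⁶, (x¹¹)¹² = x⁶, (x¹¹)¹³ = x¹⁷, (x¹¹)¹⁴ = x⁷, (x¹¹)¹⁵ = x¹⁸, (x¹¹)¹⁶ = x⁸, (x¹¹)¹⁷ = x¹⁹, (x¹¹)¹⁸ = x⁹, (x¹¹)¹⁹ = x²⁰, (x¹¹)²⁰ = x¹⁰, (x¹¹)²¹ = e.
The smallest positive k with (x¹¹)ᵏ = e is 21, so |⟨x¹¹⟩| = 21.

Answer: 21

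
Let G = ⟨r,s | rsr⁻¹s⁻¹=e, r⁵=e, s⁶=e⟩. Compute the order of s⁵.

Compute successive powers until reaching e:
  (s⁵)¹ = s⁵, (s⁵)² = s⁴, (s⁵)³ = s³, (s⁵)⁴ = s², (s⁵)⁵ = s, (s⁵)⁶ = e.
The smallest positive k with (s⁵)ᵏ = e is 6.

Answer: 6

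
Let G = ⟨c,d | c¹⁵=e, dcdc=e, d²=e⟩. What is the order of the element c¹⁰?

Compute successive powers until reaching e:
  (c¹⁰)¹ = c¹⁰, (c¹⁰)² = c⁵, (c¹⁰)³ = e.
The smallest positive k with (c¹⁰)ᵏ = e is 3.

Answer: 3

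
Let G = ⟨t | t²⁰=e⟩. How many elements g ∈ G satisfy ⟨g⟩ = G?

G is cyclic of order 20. An element generates G iff its order is 20, and a cyclic group of order 20 has exactly φ(20) = 8 such elements.

Answer: 8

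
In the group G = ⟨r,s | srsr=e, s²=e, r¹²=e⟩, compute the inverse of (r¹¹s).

The order of (r¹¹s) is 2 (smallest k with (r¹¹s)ᵏ = e), so (r¹¹s)⁻¹ = (r¹¹s)¹ = r¹¹s.
Check: (r¹¹s) · (r¹¹s) → (r¹¹s) · r¹¹ = s;   s · s = e, giving e as required.

Answer: r¹¹s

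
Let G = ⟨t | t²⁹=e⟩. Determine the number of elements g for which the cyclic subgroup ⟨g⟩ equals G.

G is cyclic of order 29. An element generates G iff its order is 29, and a cyclic group of order 29 has exactly φ(29) = 28 such elements.

Answer: 28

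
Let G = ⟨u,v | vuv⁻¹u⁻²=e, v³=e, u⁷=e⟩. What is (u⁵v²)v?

Compute (u⁵v²) · v by multiplying left to right and reducing via the relations at each step:
  (u⁵v²) · v = u⁵

Answer: u⁵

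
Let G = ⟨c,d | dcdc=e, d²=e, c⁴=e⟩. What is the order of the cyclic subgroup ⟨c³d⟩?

|⟨c³d⟩| equals the order of c³d. Compute successive powers until reaching e:
  (c³d)¹ = c³d, (c³d)² = e.
The smallest positive k with (c³d)ᵏ = e is 2, so |⟨c³d⟩| = 2.

Answer: 2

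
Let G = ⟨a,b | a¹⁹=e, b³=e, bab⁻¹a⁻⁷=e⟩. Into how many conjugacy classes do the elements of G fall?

The conjugacy classes (representative and size) are:
  [e] (size 1), [a¹¹] (size 3), [a¹⁴] (size 3), [a⁶] (size 3), [a¹⁷] (size 3), [a¹²] (size 3), [a¹⁰] (size 3), [a²b] (size 19), [a¹⁸b²] (size 19).
Class equation: 1 + 3 + 3 + 3 + 3 + 3 + 3 + 19 + 19 = 57 = |G|. So G has 9 conjugacy classes.

Answer: 9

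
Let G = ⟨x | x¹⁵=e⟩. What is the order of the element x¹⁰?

Compute successive powers until reaching e:
  (x¹⁰)¹ = x¹⁰, (x¹⁰)² = x⁵, (x¹⁰)³ = e.
The smallest positive k with (x¹⁰)ᵏ = e is 3.

Answer: 3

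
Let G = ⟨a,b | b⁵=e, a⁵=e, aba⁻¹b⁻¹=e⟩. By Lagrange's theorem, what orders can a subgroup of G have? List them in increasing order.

|G| = 25 = 5². By Lagrange's theorem the order of any subgroup divides 25; the divisors of 25 are 1, 5, 25.

Answer: 1, 5, 25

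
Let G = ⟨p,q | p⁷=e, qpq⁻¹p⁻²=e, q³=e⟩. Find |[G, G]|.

G' = [G, G] is generated by all commutators. The generator-pair commutators are: [p, q] = p⁶.
The subgroup they normally generate is {e, p, p², p³, p⁴, p⁵, p⁶}, of order 7.
Check: |G/G'| = 21/7 = 3 is the order of the abelianisation.

Answer: 7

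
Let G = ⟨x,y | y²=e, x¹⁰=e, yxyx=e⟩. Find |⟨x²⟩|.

|⟨x²⟩| equals the order of x². Compute successive powers until reaching e:
  (x²)¹ = x², (x²)² = x⁴, (x²)³ = x⁶, (x²)⁴ = x⁸, (x²)⁵ = e.
The smallest positive k with (x²)ᵏ = e is 5, so |⟨x²⟩| = 5.

Answer: 5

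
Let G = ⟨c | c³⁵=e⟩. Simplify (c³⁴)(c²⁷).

Compute (c³⁴) · (c²⁷) by multiplying left to right and reducing via the relations at each step:
  (c³⁴) · c²⁷ = c²⁶

Answer: c²⁶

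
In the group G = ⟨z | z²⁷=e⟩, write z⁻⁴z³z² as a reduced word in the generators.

Multiply left to right, reducing at each step:
  (z²³) · z³ = z²⁶
  (z²⁶) · z² = z

Answer: z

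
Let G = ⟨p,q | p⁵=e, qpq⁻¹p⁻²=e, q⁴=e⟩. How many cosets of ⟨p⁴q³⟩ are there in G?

First find ord(p⁴q³) by computing successive powers:
  (p⁴q³)¹ = p⁴q³, (p⁴q³)² = pq², (p⁴q³)³ = p²q, (p⁴q³)⁴ = e.
So |⟨p⁴q³⟩| = ord(p⁴q³) = 4. With |G| = 20, by Lagrange [G : ⟨p⁴q³⟩] = 20/4 = 5.

Answer: 5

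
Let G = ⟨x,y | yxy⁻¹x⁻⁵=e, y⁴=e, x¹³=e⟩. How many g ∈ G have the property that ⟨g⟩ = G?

⟨g⟩ = G would require ord(g) = |G| = 52, but the maximum element order in G is 13 < 52. So G is not cyclic and no single element generates it: the count is 0.

Answer: 0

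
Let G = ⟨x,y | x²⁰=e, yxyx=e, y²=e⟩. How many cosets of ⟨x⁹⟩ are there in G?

First find ord(x⁹) by computing successive powers:
  (x⁹)¹ = x⁹, (x⁹)² = x¹⁸, (x⁹)³ = x⁷, (x⁹)⁴ = x¹⁶, (x⁹)⁵ = x⁵, (x⁹)⁶ = x¹⁴, (x⁹)⁷ = x³, (x⁹)⁸ = x¹², (x⁹)⁹ = x, (x⁹)¹⁰ = x¹⁰, (x⁹)¹¹ = x¹⁹, (x⁹)¹² = x⁸, (x⁹)¹³ = x¹⁷, (x⁹)¹⁴ = x⁶, (x⁹)¹⁵ = x¹⁵, (x⁹)¹⁶ = x⁴, (x⁹)¹⁷ = x¹³, (x⁹)¹⁸ = x², (x⁹)¹⁹ = x¹¹, (x⁹)²⁰ = e.
So |⟨x⁹⟩| = ord(x⁹) = 20. With |G| = 40, by Lagrange [G : ⟨x⁹⟩] = 40/20 = 2.

Answer: 2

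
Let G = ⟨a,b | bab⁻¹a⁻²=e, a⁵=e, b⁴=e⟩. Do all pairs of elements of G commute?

a·b = ab but b·a = a²b, so a·b ≠ b·a and G is not abelian.

Answer: No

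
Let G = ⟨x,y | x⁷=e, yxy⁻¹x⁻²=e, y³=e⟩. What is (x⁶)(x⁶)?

Compute (x⁶) · (x⁶) by multiplying left to right and reducing via the relations at each step:
  (x⁶) · x⁶ = x⁵

Answer: x⁵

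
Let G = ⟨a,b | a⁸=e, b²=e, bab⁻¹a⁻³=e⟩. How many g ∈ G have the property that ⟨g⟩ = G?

⟨g⟩ = G would require ord(g) = |G| = 16, but the maximum element order in G is 8 < 16. So G is not cyclic and no single element generates it: the count is 0.

Answer: 0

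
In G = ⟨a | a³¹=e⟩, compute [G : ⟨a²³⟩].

First find ord(a²³) by computing successive powers:
  (a²³)¹ = a²³, (a²³)² = a¹⁵, (a²³)³ = a⁷, (a²³)⁴ = a³⁰, (a²³)⁵ = a²², (a²³)⁶ = a¹⁴, (a²³)⁷ = a⁶, (a²³)⁸ = a²⁹, (a²³)⁹ = a²¹, (a²³)¹⁰ = a¹³, (a²³)¹¹ = a⁵, (a²³)¹² = a²⁸, (a²³)¹³ = a²⁰, (a²³)¹⁴ = a¹², (a²³)¹⁵ = a⁴, (a²³)¹⁶ = a²⁷, (a²³)¹⁷ = a¹⁹, (a²³)¹⁸ = a¹¹, (a²³)¹⁹ = a³, (a²³)²⁰ = a²⁶, (a²³)²¹ = a¹⁸, (a²³)²² = a¹⁰, (a²³)²³ = a², (a²³)²⁴ = a²⁵, (a²³)²⁵ = a¹⁷, (a²³)²⁶ = a⁹, (a²³)²⁷ = a, (a²³)²⁸ = a²⁴, (a²³)²⁹ = a¹⁶, (a²³)³⁰ = a⁸, (a²³)³¹ = e.
So |⟨a²³⟩| = ord(a²³) = 31. With |G| = 31, by Lagrange [G : ⟨a²³⟩] = 31/31 = 1.

Answer: 1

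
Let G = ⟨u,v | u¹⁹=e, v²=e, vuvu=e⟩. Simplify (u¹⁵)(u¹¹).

Compute (u¹⁵) · (u¹¹) by multiplying left to right and reducing via the relations at each step:
  (u¹⁵) · u¹¹ = u⁷

Answer: u⁷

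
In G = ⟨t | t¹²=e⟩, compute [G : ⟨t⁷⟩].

First find ord(t⁷) by computing successive powers:
  (t⁷)¹ = t⁷, (t⁷)² = t², (t⁷)³ = t⁹, (t⁷)⁴ = t⁴, (t⁷)⁵ = t¹¹, (t⁷)⁶ = t⁶, (t⁷)⁷ = t, (t⁷)⁸ = t⁸, (t⁷)⁹ = t³, (t⁷)¹⁰ = t¹⁰, (t⁷)¹¹ = t⁵, (t⁷)¹² = e.
So |⟨t⁷⟩| = ord(t⁷) = 12. With |G| = 12, by Lagrange [G : ⟨t⁷⟩] = 12/12 = 1.

Answer: 1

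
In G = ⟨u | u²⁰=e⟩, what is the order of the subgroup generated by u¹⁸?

|⟨u¹⁸⟩| equals the order of u¹⁸. Compute successive powers until reaching e:
  (u¹⁸)¹ = u¹⁸, (u¹⁸)² = u¹⁶, (u¹⁸)³ = u¹⁴, (u¹⁸)⁴ = u¹², (u¹⁸)⁵ = u¹⁰, (u¹⁸)⁶ = u⁸, (u¹⁸)⁷ = u⁶, (u¹⁸)⁸ = u⁴, (u¹⁸)⁹ = u², (u¹⁸)¹⁰ = e.
The smallest positive k with (u¹⁸)ᵏ = e is 10, so |⟨u¹⁸⟩| = 10.

Answer: 10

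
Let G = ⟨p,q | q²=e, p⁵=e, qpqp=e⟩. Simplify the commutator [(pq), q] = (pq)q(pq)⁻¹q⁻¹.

[(pq), q] = (pq)·q·(pq)⁻¹·q⁻¹.
  (pq) · q = p
  p · (pq) = p²q
  (p²q) · q = p²

Answer: p²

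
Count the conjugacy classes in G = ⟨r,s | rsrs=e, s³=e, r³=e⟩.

The conjugacy classes (representative and size) are:
  [e] (size 1), [sr²] (size 4), [s²r] (size 4), [r²s²] (size 3).
Class equation: 1 + 4 + 4 + 3 = 12 = |G|. So G has 4 conjugacy classes.

Answer: 4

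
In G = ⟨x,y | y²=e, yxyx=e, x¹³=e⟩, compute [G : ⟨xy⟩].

First find ord(xy) by computing successive powers:
  (xy)¹ = xy, (xy)² = e.
So |⟨xy⟩| = ord(xy) = 2. With |G| = 26, by Lagrange [G : ⟨xy⟩] = 26/2 = 13.

Answer: 13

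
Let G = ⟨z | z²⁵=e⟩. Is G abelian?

G has a single generator, so G is cyclic and hence abelian.

Answer: Yes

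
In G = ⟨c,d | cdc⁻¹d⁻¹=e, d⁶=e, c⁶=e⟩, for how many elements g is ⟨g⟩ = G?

⟨g⟩ = G would require ord(g) = |G| = 36, but the maximum element order in G is 6 < 36. So G is not cyclic and no single element generates it: the count is 0.

Answer: 0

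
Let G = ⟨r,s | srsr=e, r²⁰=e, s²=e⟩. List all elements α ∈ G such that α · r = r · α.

⟨r⟩ ⊆ C_G(r) since powers of r commute with r; so |C_G(r)| ≥ |⟨r⟩| = 20.
By orbit–stabilizer, |C_G(r)| = |G| / |conj. class of r| = 40 / 2 = 20.
The 20 elements commuting with r are {e, r, r², r³, r⁴, r⁵, r⁶, r⁷, r⁸, r⁹, r¹⁰, r¹¹, r¹², r¹³, r¹⁴, r¹⁵, r¹⁶, r¹⁷, r¹⁸, r¹⁹}.

Answer: {e, r, r², r³, r⁴, r⁵, r⁶, r⁷, r⁸, r⁹, r¹⁰, r¹¹, r¹², r¹³, r¹⁴, r¹⁵, r¹⁶, r¹⁷, r¹⁸, r¹⁹}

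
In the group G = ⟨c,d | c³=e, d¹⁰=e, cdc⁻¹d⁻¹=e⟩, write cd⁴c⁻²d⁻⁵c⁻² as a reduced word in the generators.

Multiply left to right, reducing at each step:
  c · d⁴ = cd⁴
  (cd⁴) · c⁻² = c²d⁴
  (c²d⁴) · d⁻⁵ = c²d⁹
  (c²d⁹) · c⁻² = d⁹

Answer: d⁹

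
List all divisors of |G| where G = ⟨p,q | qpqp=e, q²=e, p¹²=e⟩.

|G| = 24 = 2³ · 3. By Lagrange's theorem the order of any subgroup divides 24; the divisors of 24 are 1, 2, 3, 4, 6, 8, 12, 24.

Answer: 1, 2, 3, 4, 6, 8, 12, 24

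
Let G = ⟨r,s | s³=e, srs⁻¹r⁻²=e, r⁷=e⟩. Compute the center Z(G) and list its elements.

An element z ∈ Z(G) iff z commutes with every generator.
For example e is central: e·r = r = r·e; e·s = s = s·e.
Whereas r ∉ Z(G) since r·s = rs ≠ r²s = s·r.
Checking each of the 21 elements this way gives Z(G) = {e}, of order 1.

Answer: {e}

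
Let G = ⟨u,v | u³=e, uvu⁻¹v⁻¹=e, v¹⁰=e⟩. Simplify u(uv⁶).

Compute u · (uv⁶) by multiplying left to right and reducing via the relations at each step:
  u · u = u²
  (u²) · v⁶ = u²v⁶

Answer: u²v⁶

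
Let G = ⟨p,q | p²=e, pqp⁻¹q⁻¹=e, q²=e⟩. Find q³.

Compute successive powers of q, reducing at each step:
  q²: q · q = e
  q³: e · q = q

Answer: q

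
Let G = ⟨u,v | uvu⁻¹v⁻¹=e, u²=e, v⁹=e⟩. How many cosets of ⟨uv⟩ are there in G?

First find ord(uv) by computing successive powers:
  (uv)¹ = uv, (uv)² = v², (uv)³ = uv³, (uv)⁴ = v⁴, (uv)⁵ = uv⁵, (uv)⁶ = v⁶, (uv)⁷ = uv⁷, (uv)⁸ = v⁸, (uv)⁹ = u, (uv)¹⁰ = v, (uv)¹¹ = uv², (uv)¹² = v³, (uv)¹³ = uv⁴, (uv)¹⁴ = v⁵, (uv)¹⁵ = uv⁶, (uv)¹⁶ = v⁷, (uv)¹⁷ = uv⁸, (uv)¹⁸ = e.
So |⟨uv⟩| = ord(uv) = 18. With |G| = 18, by Lagrange [G : ⟨uv⟩] = 18/18 = 1.

Answer: 1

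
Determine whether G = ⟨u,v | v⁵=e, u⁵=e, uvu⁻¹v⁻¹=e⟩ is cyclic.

|G| = 25, but the maximum element order in G is 5 < 25. No single element generates all of G, so G is not cyclic.

Answer: No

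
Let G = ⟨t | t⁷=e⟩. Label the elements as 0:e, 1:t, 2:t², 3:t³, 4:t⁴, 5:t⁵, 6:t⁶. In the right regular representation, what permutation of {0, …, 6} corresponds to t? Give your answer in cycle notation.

(0 1 2 3 4 5 6)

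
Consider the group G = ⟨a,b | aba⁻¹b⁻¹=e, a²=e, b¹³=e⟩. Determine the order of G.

Enumerate words in the generators, reducing via the relations: the distinct elements are
  {a, b, e, ab, b², b³, b⁴, b⁵, b⁶, b⁷, b⁸, b⁹, ab², ab³, ab⁴, ab⁵, ab⁶, ab⁷, ab⁸, ab⁹, b¹², b¹¹, b¹⁰, ab¹², ab¹¹, ab¹⁰}.
No further products give new elements, so |G| = 26.

Answer: 26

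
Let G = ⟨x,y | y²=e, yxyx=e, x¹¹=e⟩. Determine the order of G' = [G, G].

G' = [G, G] is generated by all commutators. The generator-pair commutators are: [x, y] = x².
The subgroup they normally generate is {e, x, x², x³, x⁴, x⁵, x⁶, x⁷, x⁸, x⁹, x¹⁰}, of order 11.
Check: |G/G'| = 22/11 = 2 is the order of the abelianisation.

Answer: 11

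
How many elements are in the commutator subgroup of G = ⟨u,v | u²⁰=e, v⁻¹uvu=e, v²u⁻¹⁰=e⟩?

G' = [G, G] is generated by all commutators. The generator-pair commutators are: [u, v] = u².
The subgroup they normally generate is {e, u², u⁴, u⁶, u⁸, u¹⁰, u¹², u¹⁴, u¹⁶, u¹⁸}, of order 10.
Check: |G/G'| = 40/10 = 4 is the order of the abelianisation.

Answer: 10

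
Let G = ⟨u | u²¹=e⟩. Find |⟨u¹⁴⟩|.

|⟨u¹⁴⟩| equals the order of u¹⁴. Compute successive powers until reaching e:
  (u¹⁴)¹ = u¹⁴, (u¹⁴)² = u⁷, (u¹⁴)³ = e.
The smallest positive k with (u¹⁴)ᵏ = e is 3, so |⟨u¹⁴⟩| = 3.

Answer: 3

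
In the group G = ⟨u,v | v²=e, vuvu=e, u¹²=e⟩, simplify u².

Compute successive powers of u, reducing at each step:
  u²: u · u = u²

Answer: u²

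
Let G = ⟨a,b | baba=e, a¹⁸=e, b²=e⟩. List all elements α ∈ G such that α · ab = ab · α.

⟨ab⟩ ⊆ C_G(ab) since powers of ab commute with ab; so |C_G(ab)| ≥ |⟨ab⟩| = 2.
By orbit–stabilizer, |C_G(ab)| = |G| / |conj. class of ab| = 36 / 9 = 4.
The 4 elements commuting with ab are {e, a⁹, ab, a¹⁰b}.

Answer: {e, a⁹, ab, a¹⁰b}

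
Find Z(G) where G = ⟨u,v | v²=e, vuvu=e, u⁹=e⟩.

An element z ∈ Z(G) iff z commutes with every generator.
For example e is central: e·u = u = u·e; e·v = v = v·e.
Whereas u ∉ Z(G) since u·v = uv ≠ u⁸v = v·u.
Checking each of the 18 elements this way gives Z(G) = {e}, of order 1.

Answer: {e}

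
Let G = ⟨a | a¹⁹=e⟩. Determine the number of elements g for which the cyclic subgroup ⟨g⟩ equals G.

G is cyclic of order 19. An element generates G iff its order is 19, and a cyclic group of order 19 has exactly φ(19) = 18 such elements.

Answer: 18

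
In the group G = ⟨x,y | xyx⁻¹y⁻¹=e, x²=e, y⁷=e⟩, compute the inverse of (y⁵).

The order of (y⁵) is 7 (smallest k with (y⁵)ᵏ = e), so (y⁵)⁻¹ = (y⁵)⁶ = y².
Check: (y⁵) · (y²) → (y⁵) · y² = e, giving e as required.

Answer: y²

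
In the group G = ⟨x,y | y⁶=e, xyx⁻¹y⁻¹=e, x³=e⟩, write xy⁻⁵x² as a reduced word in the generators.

Multiply left to right, reducing at each step:
  x · y⁻⁵ = xy
  (xy) · x² = y

Answer: y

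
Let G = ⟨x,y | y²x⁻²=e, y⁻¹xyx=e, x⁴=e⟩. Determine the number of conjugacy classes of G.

The conjugacy classes (representative and size) are:
  [e] (size 1), [x³] (size 2), [x²] (size 1), [y⁻¹] (size 2), [xy⁻¹] (size 2).
Class equation: 1 + 2 + 1 + 2 + 2 = 8 = |G|. So G has 5 conjugacy classes.

Answer: 5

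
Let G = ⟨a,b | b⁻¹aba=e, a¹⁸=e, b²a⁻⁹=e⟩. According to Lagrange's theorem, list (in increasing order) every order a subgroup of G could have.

|G| = 36 = 2² · 3². By Lagrange's theorem the order of any subgroup divides 36; the divisors of 36 are 1, 2, 3, 4, 6, 9, 12, 18, 36.

Answer: 1, 2, 3, 4, 6, 9, 12, 18, 36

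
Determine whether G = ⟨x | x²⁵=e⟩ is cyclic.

|G| = 25. The element x has order 25 (its powers give 25 distinct elements), so ⟨x⟩ = G and G is cyclic.

Answer: Yes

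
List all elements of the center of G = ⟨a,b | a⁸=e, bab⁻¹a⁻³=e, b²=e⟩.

An element z ∈ Z(G) iff z commutes with every generator.
For example a⁴ is central: (a⁴)·a = a⁵ = a·(a⁴); (a⁴)·b = a⁴b = b·(a⁴).
Whereas a ∉ Z(G) since a·b = ab ≠ a³b = b·a.
Checking each of the 16 elements this way gives Z(G) = {e, a⁴}, of order 2.

Answer: {e, a⁴}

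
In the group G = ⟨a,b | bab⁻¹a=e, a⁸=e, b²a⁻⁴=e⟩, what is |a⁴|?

Compute successive powers until reaching e:
  (a⁴)¹ = a⁴, (a⁴)² = e.
The smallest positive k with (a⁴)ᵏ = e is 2.

Answer: 2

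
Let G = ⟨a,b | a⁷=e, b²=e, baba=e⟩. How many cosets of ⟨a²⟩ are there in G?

First find ord(a²) by computing successive powers:
  (a²)¹ = a², (a²)² = a⁴, (a²)³ = a⁶, (a²)⁴ = a, (a²)⁵ = a³, (a²)⁶ = a⁵, (a²)⁷ = e.
So |⟨a²⟩| = ord(a²) = 7. With |G| = 14, by Lagrange [G : ⟨a²⟩] = 14/7 = 2.

Answer: 2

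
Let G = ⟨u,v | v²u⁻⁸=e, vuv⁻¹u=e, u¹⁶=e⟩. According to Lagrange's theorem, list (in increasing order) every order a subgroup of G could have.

|G| = 32 = 2⁵. By Lagrange's theorem the order of any subgroup divides 32; the divisors of 32 are 1, 2, 4, 8, 16, 32.

Answer: 1, 2, 4, 8, 16, 32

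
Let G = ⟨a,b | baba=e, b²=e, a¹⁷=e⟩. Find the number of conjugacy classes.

The conjugacy classes (representative and size) are:
  [e] (size 1), [a¹⁶] (size 2), [a²] (size 2), [a³] (size 2), [a¹³] (size 2), [a¹²] (size 2), [a⁶] (size 2), [a¹⁰] (size 2), [a⁹] (size 2), [a⁷b] (size 17).
Class equation: 1 + 2 + 2 + 2 + 2 + 2 + 2 + 2 + 2 + 17 = 34 = |G|. So G has 10 conjugacy classes.

Answer: 10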